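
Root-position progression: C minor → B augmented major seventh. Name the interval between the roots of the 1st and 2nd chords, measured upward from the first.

major seventh

The roots are C and B.
Counting 7 letters and 11 half steps from C gives a major seventh.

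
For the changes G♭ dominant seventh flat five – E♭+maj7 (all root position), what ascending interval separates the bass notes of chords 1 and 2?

The roots are G♭ and E♭.
G♭ up to E♭ spans 6 letter names and 9 semitones — a major sixth.

major sixth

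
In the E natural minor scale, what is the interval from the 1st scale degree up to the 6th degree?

E natural minor: E F# G A B C D.
So we need the interval from E up to C.
From E to C: 8 semitones over a sixth = minor.

minor 6th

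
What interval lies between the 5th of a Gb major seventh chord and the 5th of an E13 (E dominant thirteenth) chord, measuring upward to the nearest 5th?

A6

Gb major seventh has Db as its 5th, and E13 (E dominant thirteenth) has B as its 5th.
6 letter names make it a sixth; at 10 semitones (a half step wider than major) the quality is augmented.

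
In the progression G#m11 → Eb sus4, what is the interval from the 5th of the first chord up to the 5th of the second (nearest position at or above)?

The 5th of G#m11 is D#; the 5th of Eb sus4 is Bb.
D# up to Bb is 7 semitones, a whole step narrower than a major sixth, so the interval is diminished.

diminished sixth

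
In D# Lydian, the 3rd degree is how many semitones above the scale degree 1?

4

The scale is D# E# F## G## A# B# C##.
D# up to F## is a major third — 4 semitones.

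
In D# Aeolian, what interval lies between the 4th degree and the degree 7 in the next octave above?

P11

Spelling D# Aeolian: D# E# F# G# A# B C#.
So we need the interval from G# up to C#.
From G# to C# is 17 semitones, exactly the perfect eleventh.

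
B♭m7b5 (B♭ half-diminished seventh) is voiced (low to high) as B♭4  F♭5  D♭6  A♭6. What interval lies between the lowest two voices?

Those voices are B♭4 and F♭5.
5 letter names make it a fifth; at 6 semitones (a half step narrower than perfect) the quality is diminished.

d5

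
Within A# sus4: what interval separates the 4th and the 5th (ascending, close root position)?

A#sus4 is spelled A#–D#–E#.
The 4th is D# and the 5th is E#.
From D# to E# is 2 semitones, exactly the major second.

M2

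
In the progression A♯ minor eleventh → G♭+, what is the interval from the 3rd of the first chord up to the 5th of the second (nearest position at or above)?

minor second

The 3rd of A♯ minor eleventh is C♯; the 5th of G♭+ is D.
From C♯ to D: 1 semitone over a second = minor.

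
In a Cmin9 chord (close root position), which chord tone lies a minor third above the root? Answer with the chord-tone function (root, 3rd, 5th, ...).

The chord tones of Cm9 are C Eb G Bb D.
The root is C. A minor third above C is Eb.
Eb is the chord's 3rd.

3rd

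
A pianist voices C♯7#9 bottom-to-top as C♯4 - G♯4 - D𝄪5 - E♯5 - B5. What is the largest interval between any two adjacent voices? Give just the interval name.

Adjacent intervals: C♯4→G♯4 = perfect fifth; G♯4→D𝄪5 = augmented fifth; D𝄪5→E♯5 = minor second; E♯5→B5 = diminished fifth.
The largest is G♯4 to D𝄪5, an augmented fifth (8 semitones).

augmented fifth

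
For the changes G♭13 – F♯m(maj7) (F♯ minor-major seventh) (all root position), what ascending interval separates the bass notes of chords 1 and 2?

The roots are G♭ and F♯.
From G♭ to F♯: 12 semitones over a seventh = augmented.

augmented seventh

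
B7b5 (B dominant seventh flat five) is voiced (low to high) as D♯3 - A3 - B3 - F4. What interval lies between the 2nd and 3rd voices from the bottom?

Those voices are A3 and B3.
Counting 2 letters and 2 half steps from A gives a major second.

major second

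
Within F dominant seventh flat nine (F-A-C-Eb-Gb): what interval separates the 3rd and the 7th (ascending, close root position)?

diminished 5th

That puts A below Eb.
From A to Eb: 6 semitones over a fifth = diminished.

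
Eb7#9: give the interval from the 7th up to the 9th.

Eb dominant seventh sharp nine is spelled Eb-G-Bb-Db-F#.
So we need the interval from Db up to F#.
Db up to F# is 5 semitones, a half step wider than a major third, so the interval is augmented.

augmented 3rd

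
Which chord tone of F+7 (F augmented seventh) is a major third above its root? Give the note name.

The chord tones of Faug7 are F–A–C♯–E♭.
The root is F. A major third above F is A.
A is the chord's 3rd.

A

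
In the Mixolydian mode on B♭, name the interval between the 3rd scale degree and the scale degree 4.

m2

The scale runs B♭ C D E♭ F G A♭.
So we need the interval from D up to E♭.
2 letter names make it a second; at 1 semitone (a half step narrower than major) the quality is minor.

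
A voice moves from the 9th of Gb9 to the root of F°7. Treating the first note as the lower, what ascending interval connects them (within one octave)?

M6

Gb9 has Ab as its 9th, and F°7 has F as its root.
Counting 6 letters and 9 half steps from Ab gives a major sixth.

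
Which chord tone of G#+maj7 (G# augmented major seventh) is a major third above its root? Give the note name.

The chord tones of G#maj7#5 (G# augmented major seventh) are G#, B#, D##, F##.
The root is G#. A major third above G# is B#.
B# is the chord's 3rd.

B#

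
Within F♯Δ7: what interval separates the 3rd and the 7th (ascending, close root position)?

P5

F♯Δ7: F♯–A♯–C♯–E♯.
That puts A♯ below E♯.
A♯ up to E♯ spans 5 letter names and 7 semitones — a perfect fifth.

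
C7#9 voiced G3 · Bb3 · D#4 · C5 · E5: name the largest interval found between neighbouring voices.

diminished seventh

Adjacent intervals: G3→Bb3 = minor third; Bb3→D#4 = augmented third; D#4→C5 = diminished seventh; C5→E5 = major third.
The largest is D#4 to C5, a diminished seventh (9 semitones).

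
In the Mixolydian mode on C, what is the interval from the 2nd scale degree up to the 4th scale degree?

m3

C mixolydian: C D E F G A B♭.
So we need the interval from D up to F.
From D to F: 3 semitones over a third = minor.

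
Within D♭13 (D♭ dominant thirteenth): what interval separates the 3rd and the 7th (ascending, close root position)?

D♭13 is spelled D♭-F-A♭-C♭-E♭-B♭.
So we need the interval from F up to C♭.
F up to C♭ is 6 semitones, a half step narrower than a perfect fifth, so the interval is diminished.

diminished fifth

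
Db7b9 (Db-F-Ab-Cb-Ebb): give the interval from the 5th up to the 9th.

So we need the interval from Ab up to Ebb.
5 letter names make it a fifth; at 6 semitones (a half step narrower than perfect) the quality is diminished.

diminished fifth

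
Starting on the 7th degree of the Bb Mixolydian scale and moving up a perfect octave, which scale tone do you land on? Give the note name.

Ab

The scale is Bb C D Eb F G Ab.
The 7th degree is Ab; a perfect octave above that is Ab — scale degree 7.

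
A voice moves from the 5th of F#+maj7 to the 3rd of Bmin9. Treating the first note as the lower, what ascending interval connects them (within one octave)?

The 5th of F#+maj7 is C##; the 3rd of Bmin9 is D.
2 letter names make it a second; at 0 semitones (a whole step narrower than major) the quality is diminished.

d2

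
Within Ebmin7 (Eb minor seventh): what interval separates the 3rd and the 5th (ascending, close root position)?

The chord tones of Eb-7 (Eb minor seventh) are Eb-Gb-Bb-Db.
The 3rd is Gb and the 5th is Bb.
From Gb to Bb is 4 semitones, exactly the major third.

major third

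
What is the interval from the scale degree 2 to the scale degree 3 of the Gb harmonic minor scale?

Gb harmonic minor: Gb Ab Bbb Cb Db Ebb F.
So we need the interval from Ab up to Bbb.
Ab up to Bbb is 1 semitone, a half step narrower than a major second, so the interval is minor.

minor second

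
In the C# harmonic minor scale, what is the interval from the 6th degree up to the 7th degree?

The scale runs C# D# E F# G# A B#.
6th degree = A; degree 7 = B#.
From A to B#: 3 semitones over a second = augmented.

augmented 2nd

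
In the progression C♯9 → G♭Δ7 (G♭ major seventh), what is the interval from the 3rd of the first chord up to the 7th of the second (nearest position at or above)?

The 3rd of C♯9 is E♯; the 7th of G♭Δ7 (G♭ major seventh) is F.
From E♯ to F: 0 semitones over a second = diminished.

diminished 2nd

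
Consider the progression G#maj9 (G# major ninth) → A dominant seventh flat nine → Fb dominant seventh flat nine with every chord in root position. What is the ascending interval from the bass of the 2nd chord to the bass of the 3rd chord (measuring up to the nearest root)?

diminished sixth

The roots are A and Fb.
A up to Fb is 7 semitones, a whole step narrower than a major sixth, so the interval is diminished.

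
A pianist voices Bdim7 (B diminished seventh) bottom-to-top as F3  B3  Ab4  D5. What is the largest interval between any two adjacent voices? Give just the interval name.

Adjacent intervals: F3→B3 = augmented fourth; B3→Ab4 = diminished seventh; Ab4→D5 = augmented fourth.
The largest is B3 to Ab4, a diminished seventh (9 semitones).

d7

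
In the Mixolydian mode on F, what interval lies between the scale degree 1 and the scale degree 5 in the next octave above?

perfect twelfth

Spelling the Mixolydian mode on F: F G A B♭ C D E♭.
Scale degree 1 = F; 5th degree (up an octave) = C.
Counting 12 letters and 19 half steps from F gives a perfect twelfth.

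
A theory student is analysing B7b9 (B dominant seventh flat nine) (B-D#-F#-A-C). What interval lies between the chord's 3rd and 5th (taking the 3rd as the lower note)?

m3

That puts D# below F#.
3 letter names make it a third; at 3 semitones (a half step narrower than major) the quality is minor.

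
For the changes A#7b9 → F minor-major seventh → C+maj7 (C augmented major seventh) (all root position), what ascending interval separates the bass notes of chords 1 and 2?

diminished sixth

The roots are A# and F.
A# up to F is 7 semitones, a whole step narrower than a major sixth, so the interval is diminished.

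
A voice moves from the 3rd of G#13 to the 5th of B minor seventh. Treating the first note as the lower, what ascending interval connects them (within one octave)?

The 3rd of G#13 is B#; the 5th of B minor seventh is F#.
B# up to F# is 6 semitones, a half step narrower than a perfect fifth, so the interval is diminished.

diminished fifth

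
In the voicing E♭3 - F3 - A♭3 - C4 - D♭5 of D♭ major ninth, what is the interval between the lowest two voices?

Those voices are E♭3 and F3.
Counting 2 letters and 2 half steps from E♭ gives a major second.

major second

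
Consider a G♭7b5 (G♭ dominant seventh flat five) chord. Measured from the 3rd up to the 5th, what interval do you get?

The chord tones of G♭ dominant seventh flat five are G♭-B♭-D𝄫-F♭.
3rd = B♭; 5th = D𝄫.
B♭ up to D𝄫 is 2 semitones, a whole step narrower than a major third, so the interval is diminished.

diminished third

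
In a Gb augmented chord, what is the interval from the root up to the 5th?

The chord tones of Gbaug are Gb, Bb, D.
So we need the interval from Gb up to D.
5 letter names make it a fifth; at 8 semitones (a half step wider than perfect) the quality is augmented.

augmented fifth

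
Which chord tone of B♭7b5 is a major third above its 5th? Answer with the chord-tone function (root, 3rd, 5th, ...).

B♭7b5 is spelled B♭, D, F♭, A♭.
The 5th is F♭. A major third above F♭ is A♭.
A♭ is the chord's 7th.

7th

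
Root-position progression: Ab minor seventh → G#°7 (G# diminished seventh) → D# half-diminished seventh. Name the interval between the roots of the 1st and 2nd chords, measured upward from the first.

augmented 7th

The roots are Ab and G#.
7 letter names make it a seventh; at 12 semitones (a half step wider than major) the quality is augmented.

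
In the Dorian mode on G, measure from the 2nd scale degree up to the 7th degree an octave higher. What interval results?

The scale runs G A Bb C D E F.
So we need the interval from A up to F.
A up to F is 20 semitones, a half step narrower than a major thirteenth, so the interval is minor.

minor thirteenth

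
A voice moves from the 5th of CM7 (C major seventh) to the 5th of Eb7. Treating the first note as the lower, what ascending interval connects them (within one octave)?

The 5th of CM7 (C major seventh) is G; the 5th of Eb7 is Bb.
From G to Bb: 3 semitones over a third = minor.

minor 3rd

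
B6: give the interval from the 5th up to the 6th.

B6 is spelled B–D#–F#–G#.
The 5th is F# and the 6th is G#.
Counting 2 letters and 2 half steps from F# gives a major second.

major 2nd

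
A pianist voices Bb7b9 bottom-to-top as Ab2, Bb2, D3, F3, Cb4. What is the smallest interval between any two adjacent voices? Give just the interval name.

Adjacent intervals: Ab2→Bb2 = major second; Bb2→D3 = major third; D3→F3 = minor third; F3→Cb4 = diminished fifth.
The smallest is Ab2 to Bb2, a major second (2 semitones).

major 2nd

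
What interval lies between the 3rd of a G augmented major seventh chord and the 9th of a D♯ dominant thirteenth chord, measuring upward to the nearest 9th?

The 3rd of G augmented major seventh is B; the 9th of D♯ dominant thirteenth is E♯.
From B to E♯: 6 semitones over a fourth = augmented.

augmented fourth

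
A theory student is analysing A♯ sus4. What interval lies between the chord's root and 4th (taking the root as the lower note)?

The chord tones of A♯sus4 (A♯ sus4) are A♯–D♯–E♯.
Root = A♯; 4th = D♯.
From A♯ to D♯ is 5 semitones, exactly the perfect fourth.

perfect fourth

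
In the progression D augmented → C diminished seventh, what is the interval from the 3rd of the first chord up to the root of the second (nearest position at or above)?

D augmented has F# as its 3rd, and C diminished seventh has C as its root.
5 letter names make it a fifth; at 6 semitones (a half step narrower than perfect) the quality is diminished.

d5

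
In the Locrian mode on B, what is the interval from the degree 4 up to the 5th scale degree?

m2

B locrian: B C D E F G A.
Degree 4 = E; 5th degree = F.
From E to F: 1 semitone over a second = minor.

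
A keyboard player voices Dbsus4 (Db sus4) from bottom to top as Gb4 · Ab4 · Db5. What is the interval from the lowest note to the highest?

The outer voices are Gb4 and Db5.
Gb up to Db spans 5 letter names and 7 semitones — a perfect fifth.

perfect fifth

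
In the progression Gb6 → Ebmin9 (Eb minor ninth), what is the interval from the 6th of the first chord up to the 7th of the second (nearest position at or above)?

minor 7th

The 6th of Gb6 is Eb; the 7th of Ebmin9 (Eb minor ninth) is Db.
Eb up to Db is 10 semitones, a half step narrower than a major seventh, so the interval is minor.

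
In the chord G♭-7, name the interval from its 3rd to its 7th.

G♭ minor seventh: G♭–B𝄫–D♭–F♭.
That puts B𝄫 below F♭.
B𝄫 up to F♭ spans 5 letter names and 7 semitones — a perfect fifth.

perfect fifth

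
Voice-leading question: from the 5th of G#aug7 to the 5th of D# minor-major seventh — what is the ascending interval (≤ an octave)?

G#aug7 has D## as its 5th, and D# minor-major seventh has A# as its 5th.
D## up to A# is 6 semitones, a half step narrower than a perfect fifth, so the interval is diminished.

diminished fifth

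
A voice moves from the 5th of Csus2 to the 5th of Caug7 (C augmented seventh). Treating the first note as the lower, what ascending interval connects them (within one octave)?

A1

Csus2 has G as its 5th, and Caug7 (C augmented seventh) has G# as its 5th.
1 letter names make it a unison; at 1 semitone (a half step wider than perfect) the quality is augmented.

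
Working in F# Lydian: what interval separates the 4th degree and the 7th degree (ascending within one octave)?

perfect 4th

F# lydian: F# G# A# B# C# D# E#.
4th degree = B#; 7th degree = E#.
Counting 4 letters and 5 half steps from B# gives a perfect fourth.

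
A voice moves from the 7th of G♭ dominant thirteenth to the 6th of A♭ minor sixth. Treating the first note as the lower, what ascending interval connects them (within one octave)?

The 7th of G♭ dominant thirteenth is F♭; the 6th of A♭ minor sixth is F.
From F♭ to F: 1 semitone over a unison = augmented.

augmented 1st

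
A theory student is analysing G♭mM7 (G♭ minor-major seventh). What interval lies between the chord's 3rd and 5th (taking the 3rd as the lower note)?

G♭mM7: G♭, B𝄫, D♭, F.
The 3rd is B𝄫 and the 5th is D♭.
Counting 3 letters and 4 half steps from B𝄫 gives a major third.

major third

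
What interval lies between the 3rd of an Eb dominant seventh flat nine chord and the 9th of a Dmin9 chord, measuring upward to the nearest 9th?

major sixth

Eb dominant seventh flat nine has G as its 3rd, and Dmin9 has E as its 9th.
G up to E spans 6 letter names and 9 semitones — a major sixth.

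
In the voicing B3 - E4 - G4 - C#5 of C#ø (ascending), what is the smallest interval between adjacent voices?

Adjacent intervals: B3→E4 = perfect fourth; E4→G4 = minor third; G4→C#5 = augmented fourth.
The smallest is E4 to G4, a minor third (3 semitones).

minor third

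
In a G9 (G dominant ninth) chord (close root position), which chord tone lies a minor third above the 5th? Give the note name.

Spelling the chord: G–B–D–F–A.
The 5th is D. A minor third above D is F.
F is the chord's 7th.

F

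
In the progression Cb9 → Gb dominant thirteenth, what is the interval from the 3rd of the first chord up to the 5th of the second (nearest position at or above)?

m7

Cb9 has Eb as its 3rd, and Gb dominant thirteenth has Db as its 5th.
7 letter names make it a seventh; at 10 semitones (a half step narrower than major) the quality is minor.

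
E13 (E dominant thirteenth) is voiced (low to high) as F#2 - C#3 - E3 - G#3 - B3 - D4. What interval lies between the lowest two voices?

perfect fifth

Those voices are F#2 and C#3.
Counting 5 letters and 7 half steps from F# gives a perfect fifth.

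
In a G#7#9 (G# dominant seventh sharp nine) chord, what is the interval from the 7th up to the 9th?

G# dominant seventh sharp nine: G#-B#-D#-F#-A##.
The 7th is F# and the 9th is A##.
From F# to A##: 5 semitones over a third = augmented.

augmented 3rd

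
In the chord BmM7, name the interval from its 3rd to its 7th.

augmented fifth

B minor-major seventh is spelled B–D–F#–A#.
So we need the interval from D up to A#.
5 letter names make it a fifth; at 8 semitones (a half step wider than perfect) the quality is augmented.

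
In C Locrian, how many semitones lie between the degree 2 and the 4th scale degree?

4

The scale is C D♭ E♭ F G♭ A♭ B♭.
D♭ up to F is a major third — 4 semitones.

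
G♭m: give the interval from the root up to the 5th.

G♭m (G♭ minor): G♭ B𝄫 D♭.
The root is G♭ and the 5th is D♭.
From G♭ to D♭ is 7 semitones, exactly the perfect fifth.

perfect fifth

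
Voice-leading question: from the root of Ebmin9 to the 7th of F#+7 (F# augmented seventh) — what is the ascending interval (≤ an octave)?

augmented 1st

The root of Ebmin9 is Eb; the 7th of F#+7 (F# augmented seventh) is E.
From Eb to E: 1 semitone over a unison = augmented.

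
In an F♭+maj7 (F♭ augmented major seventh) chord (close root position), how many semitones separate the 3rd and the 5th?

4

F♭+maj7: F♭–A♭–C–E♭.
A♭ to C is a major third: 4 semitones.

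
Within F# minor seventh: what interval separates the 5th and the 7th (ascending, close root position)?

minor third

Spelling the chord: F# A C# E.
So we need the interval from C# up to E.
3 letter names make it a third; at 3 semitones (a half step narrower than major) the quality is minor.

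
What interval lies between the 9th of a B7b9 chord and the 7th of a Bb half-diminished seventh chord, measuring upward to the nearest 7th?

B7b9 has C as its 9th, and Bb half-diminished seventh has Ab as its 7th.
C up to Ab is 8 semitones, a half step narrower than a major sixth, so the interval is minor.

minor sixth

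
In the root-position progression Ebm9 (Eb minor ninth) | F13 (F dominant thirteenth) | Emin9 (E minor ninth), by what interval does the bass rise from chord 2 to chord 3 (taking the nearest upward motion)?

major 7th

The roots are F and E.
From F to E is 11 semitones, exactly the major seventh.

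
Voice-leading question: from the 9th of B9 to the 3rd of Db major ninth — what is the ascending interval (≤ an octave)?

B9 has C# as its 9th, and Db major ninth has F as its 3rd.
From C# to F: 4 semitones over a fourth = diminished.

d4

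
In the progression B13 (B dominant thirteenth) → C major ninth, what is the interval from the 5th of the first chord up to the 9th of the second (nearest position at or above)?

m6

The 5th of B13 (B dominant thirteenth) is F♯; the 9th of C major ninth is D.
From F♯ to D: 8 semitones over a sixth = minor.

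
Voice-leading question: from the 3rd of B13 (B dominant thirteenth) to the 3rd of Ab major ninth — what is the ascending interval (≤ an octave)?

B13 (B dominant thirteenth) has D# as its 3rd, and Ab major ninth has C as its 3rd.
7 letter names make it a seventh; at 9 semitones (a whole step narrower than major) the quality is diminished.

diminished seventh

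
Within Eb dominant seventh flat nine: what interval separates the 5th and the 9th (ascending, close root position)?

The chord tones of Eb dominant seventh flat nine are Eb–G–Bb–Db–Fb.
So we need the interval from Bb up to Fb.
Bb up to Fb is 6 semitones, a half step narrower than a perfect fifth, so the interval is diminished.

diminished 5th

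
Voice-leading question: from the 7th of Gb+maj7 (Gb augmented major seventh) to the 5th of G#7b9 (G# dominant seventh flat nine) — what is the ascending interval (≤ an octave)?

augmented sixth

Gb+maj7 (Gb augmented major seventh) has F as its 7th, and G#7b9 (G# dominant seventh flat nine) has D# as its 5th.
6 letter names make it a sixth; at 10 semitones (a half step wider than major) the quality is augmented.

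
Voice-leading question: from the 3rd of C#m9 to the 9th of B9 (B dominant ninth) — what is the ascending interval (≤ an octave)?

C#m9 has E as its 3rd, and B9 (B dominant ninth) has C# as its 9th.
From E to C# is 9 semitones, exactly the major sixth.

major sixth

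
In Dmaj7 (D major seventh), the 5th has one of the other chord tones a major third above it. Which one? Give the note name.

Spelling the chord: D, F#, A, C#.
The 5th is A. A major third above A is C#.
C# is the chord's 7th.

C#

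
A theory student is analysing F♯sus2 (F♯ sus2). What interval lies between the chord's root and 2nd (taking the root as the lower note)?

Spelling the chord: F♯-G♯-C♯.
So we need the interval from F♯ up to G♯.
F♯ up to G♯ spans 2 letter names and 2 semitones — a major second.

major second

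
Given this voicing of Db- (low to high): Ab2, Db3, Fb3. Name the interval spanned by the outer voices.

minor 6th

The outer voices are Ab2 and Fb3.
Ab up to Fb is 8 semitones, a half step narrower than a major sixth, so the interval is minor.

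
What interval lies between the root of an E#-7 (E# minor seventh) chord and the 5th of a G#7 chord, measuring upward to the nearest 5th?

The root of E#-7 (E# minor seventh) is E#; the 5th of G#7 is D#.
7 letter names make it a seventh; at 10 semitones (a half step narrower than major) the quality is minor.

minor 7th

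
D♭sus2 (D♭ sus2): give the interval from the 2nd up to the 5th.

perfect fourth

D♭sus2: D♭, E♭, A♭.
The 2nd is E♭ and the 5th is A♭.
Counting 4 letters and 5 half steps from E♭ gives a perfect fourth.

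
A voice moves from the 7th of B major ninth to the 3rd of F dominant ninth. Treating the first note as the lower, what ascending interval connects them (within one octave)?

The 7th of B major ninth is A#; the 3rd of F dominant ninth is A.
8 letter names make it an octave; at 11 semitones (a half step narrower than perfect) the quality is diminished.

d8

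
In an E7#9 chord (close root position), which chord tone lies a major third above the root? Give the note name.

E dominant seventh sharp nine is spelled E, G#, B, D, F##.
The root is E. A major third above E is G#.
G# is the chord's 3rd.

G#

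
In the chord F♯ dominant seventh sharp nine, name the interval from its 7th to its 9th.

A3

F♯7#9: F♯, A♯, C♯, E, G𝄪.
7th = E; 9th = G𝄪.
From E to G𝄪: 5 semitones over a third = augmented.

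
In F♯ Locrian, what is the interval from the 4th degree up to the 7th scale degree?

perfect fourth

Spelling F♯ Locrian: F♯ G A B C D E.
So we need the interval from B up to E.
From B to E is 5 semitones, exactly the perfect fourth.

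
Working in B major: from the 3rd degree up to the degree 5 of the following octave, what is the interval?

minor tenth

Spelling B major: B C♯ D♯ E F♯ G♯ A♯.
So we need the interval from D♯ up to F♯.
D♯ up to F♯ is 15 semitones, a half step narrower than a major tenth, so the interval is minor.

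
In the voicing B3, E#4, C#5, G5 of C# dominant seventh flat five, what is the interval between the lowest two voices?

Those voices are B3 and E#4.
4 letter names make it a fourth; at 6 semitones (a half step wider than perfect) the quality is augmented.

augmented 4th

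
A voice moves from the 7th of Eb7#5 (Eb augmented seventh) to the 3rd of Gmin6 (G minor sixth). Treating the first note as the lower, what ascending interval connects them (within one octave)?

The 7th of Eb7#5 (Eb augmented seventh) is Db; the 3rd of Gmin6 (G minor sixth) is Bb.
Counting 6 letters and 9 half steps from Db gives a major sixth.

major sixth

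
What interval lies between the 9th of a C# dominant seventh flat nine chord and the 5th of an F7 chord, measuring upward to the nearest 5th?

m7

The 9th of C# dominant seventh flat nine is D; the 5th of F7 is C.
From D to C: 10 semitones over a seventh = minor.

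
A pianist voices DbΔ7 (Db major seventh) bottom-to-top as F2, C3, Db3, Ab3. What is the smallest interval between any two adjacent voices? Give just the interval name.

Adjacent intervals: F2→C3 = perfect fifth; C3→Db3 = minor second; Db3→Ab3 = perfect fifth.
The smallest is C3 to Db3, a minor second (1 semitone).

m2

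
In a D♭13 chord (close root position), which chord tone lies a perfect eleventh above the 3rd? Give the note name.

Bb

Spelling the chord: D♭ F A♭ C♭ E♭ B♭.
The 3rd is F. A perfect eleventh above F is B♭.
B♭ is the chord's 13th.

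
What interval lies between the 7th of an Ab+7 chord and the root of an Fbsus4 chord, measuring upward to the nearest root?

minor seventh

The 7th of Ab+7 is Gb; the root of Fbsus4 is Fb.
From Gb to Fb: 10 semitones over a seventh = minor.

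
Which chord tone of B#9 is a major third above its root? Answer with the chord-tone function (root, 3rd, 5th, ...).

Spelling the chord: B# D## F## A# C##.
The root is B#. A major third above B# is D##.
D## is the chord's 3rd.

3rd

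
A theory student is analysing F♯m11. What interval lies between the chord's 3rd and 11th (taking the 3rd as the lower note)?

Spelling the chord: F♯–A–C♯–E–G♯–B.
That puts A below B.
A up to B spans 9 letter names and 14 semitones — a major ninth.

major ninth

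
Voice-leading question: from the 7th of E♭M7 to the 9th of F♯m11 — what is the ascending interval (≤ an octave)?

E♭M7 has D as its 7th, and F♯m11 has G♯ as its 9th.
From D to G♯: 6 semitones over a fourth = augmented.

augmented fourth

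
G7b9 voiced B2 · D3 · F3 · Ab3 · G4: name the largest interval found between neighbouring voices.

Adjacent intervals: B2→D3 = minor third; D3→F3 = minor third; F3→Ab3 = minor third; Ab3→G4 = major seventh.
The largest is Ab3 to G4, a major seventh (11 semitones).

M7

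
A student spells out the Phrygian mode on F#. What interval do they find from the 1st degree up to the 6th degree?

minor 6th

Spelling the Phrygian mode on F#: F# G A B C# D E.
The 1st degree is F# and the 6th scale degree is D.
6 letter names make it a sixth; at 8 semitones (a half step narrower than major) the quality is minor.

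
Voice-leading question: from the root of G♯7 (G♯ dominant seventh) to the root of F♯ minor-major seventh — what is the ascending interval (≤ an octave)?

The root of G♯7 (G♯ dominant seventh) is G♯; the root of F♯ minor-major seventh is F♯.
From G♯ to F♯: 10 semitones over a seventh = minor.

minor seventh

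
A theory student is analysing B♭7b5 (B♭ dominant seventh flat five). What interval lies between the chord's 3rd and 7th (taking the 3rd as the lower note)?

Spelling the chord: B♭ D F♭ A♭.
That puts D below A♭.
D up to A♭ is 6 semitones, a half step narrower than a perfect fifth, so the interval is diminished.

diminished 5th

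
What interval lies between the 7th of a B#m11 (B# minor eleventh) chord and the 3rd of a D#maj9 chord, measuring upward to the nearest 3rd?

The 7th of B#m11 (B# minor eleventh) is A#; the 3rd of D#maj9 is F##.
Counting 6 letters and 9 half steps from A# gives a major sixth.

M6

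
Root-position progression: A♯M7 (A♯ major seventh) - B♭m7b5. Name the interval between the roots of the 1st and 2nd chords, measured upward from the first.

The roots are A♯ and B♭.
2 letter names make it a second; at 0 semitones (a whole step narrower than major) the quality is diminished.

diminished 2nd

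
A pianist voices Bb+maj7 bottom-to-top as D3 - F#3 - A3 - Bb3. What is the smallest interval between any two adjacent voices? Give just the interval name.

minor second

Adjacent intervals: D3→F#3 = major third; F#3→A3 = minor third; A3→Bb3 = minor second.
The smallest is A3 to Bb3, a minor second (1 semitone).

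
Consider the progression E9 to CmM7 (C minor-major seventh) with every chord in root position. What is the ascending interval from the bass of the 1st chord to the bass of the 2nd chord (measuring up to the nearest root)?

The roots are E and C.
6 letter names make it a sixth; at 8 semitones (a half step narrower than major) the quality is minor.

minor 6th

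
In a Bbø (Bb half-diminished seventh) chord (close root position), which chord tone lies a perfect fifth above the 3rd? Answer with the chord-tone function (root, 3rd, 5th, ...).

Spelling the chord: Bb Db Fb Ab.
The 3rd is Db. A perfect fifth above Db is Ab.
Ab is the chord's 7th.

7th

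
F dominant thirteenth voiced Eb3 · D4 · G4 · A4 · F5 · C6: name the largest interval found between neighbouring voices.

Adjacent intervals: Eb3→D4 = major seventh; D4→G4 = perfect fourth; G4→A4 = major second; A4→F5 = minor sixth; F5→C6 = perfect fifth.
The largest is Eb3 to D4, a major seventh (11 semitones).

major seventh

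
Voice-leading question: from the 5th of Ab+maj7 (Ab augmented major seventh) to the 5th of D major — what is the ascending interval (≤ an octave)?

The 5th of Ab+maj7 (Ab augmented major seventh) is E; the 5th of D major is A.
From E to A is 5 semitones, exactly the perfect fourth.

perfect 4th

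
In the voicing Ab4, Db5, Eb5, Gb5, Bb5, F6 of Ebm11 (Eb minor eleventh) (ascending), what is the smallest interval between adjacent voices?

Adjacent intervals: Ab4→Db5 = perfect fourth; Db5→Eb5 = major second; Eb5→Gb5 = minor third; Gb5→Bb5 = major third; Bb5→F6 = perfect fifth.
The smallest is Db5 to Eb5, a major second (2 semitones).

major 2nd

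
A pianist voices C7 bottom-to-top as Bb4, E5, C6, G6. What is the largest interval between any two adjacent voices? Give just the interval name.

minor sixth

Adjacent intervals: Bb4→E5 = augmented fourth; E5→C6 = minor sixth; C6→G6 = perfect fifth.
The largest is E5 to C6, a minor sixth (8 semitones).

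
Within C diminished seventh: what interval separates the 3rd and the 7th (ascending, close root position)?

Spelling the chord: C Eb Gb Bbb.
So we need the interval from Eb up to Bbb.
Eb up to Bbb is 6 semitones, a half step narrower than a perfect fifth, so the interval is diminished.

diminished fifth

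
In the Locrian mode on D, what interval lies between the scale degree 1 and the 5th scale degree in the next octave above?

diminished twelfth

The scale runs D E♭ F G A♭ B♭ C.
Scale degree 1 = D; 5th scale degree (up an octave) = A♭.
D up to A♭ is 18 semitones, a half step narrower than a perfect twelfth, so the interval is diminished.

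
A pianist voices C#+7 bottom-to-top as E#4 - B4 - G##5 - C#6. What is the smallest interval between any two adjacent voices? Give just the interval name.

diminished 4th

Adjacent intervals: E#4→B4 = diminished fifth; B4→G##5 = augmented sixth; G##5→C#6 = diminished fourth.
The smallest is G##5 to C#6, a diminished fourth (4 semitones).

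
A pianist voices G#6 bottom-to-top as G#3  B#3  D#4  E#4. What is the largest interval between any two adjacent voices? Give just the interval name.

Adjacent intervals: G#3→B#3 = major third; B#3→D#4 = minor third; D#4→E#4 = major second.
The largest is G#3 to B#3, a major third (4 semitones).

major third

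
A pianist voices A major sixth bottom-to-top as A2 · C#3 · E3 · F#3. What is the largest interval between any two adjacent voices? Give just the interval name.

M3

Adjacent intervals: A2→C#3 = major third; C#3→E3 = minor third; E3→F#3 = major second.
The largest is A2 to C#3, a major third (4 semitones).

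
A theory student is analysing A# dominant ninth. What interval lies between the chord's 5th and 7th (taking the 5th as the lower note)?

minor 3rd

A#9 (A# dominant ninth): A# C## E# G# B#.
So we need the interval from E# up to G#.
From E# to G#: 3 semitones over a third = minor.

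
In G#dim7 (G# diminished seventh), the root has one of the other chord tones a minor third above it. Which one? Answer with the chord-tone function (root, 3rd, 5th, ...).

3rd

The chord tones of G#dim7 are G#–B–D–F.
The root is G#. A minor third above G# is B.
B is the chord's 3rd.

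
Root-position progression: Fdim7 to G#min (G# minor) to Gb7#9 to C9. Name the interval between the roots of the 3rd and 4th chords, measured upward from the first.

augmented fourth

The roots are Gb and C.
Gb up to C is 6 semitones, a half step wider than a perfect fourth, so the interval is augmented.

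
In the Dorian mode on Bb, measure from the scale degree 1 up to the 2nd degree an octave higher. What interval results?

M9

Spelling the Dorian mode on Bb: Bb C Db Eb F G Ab.
The scale degree 1 is Bb and the 2nd scale degree (up an octave) is C.
From Bb to C is 14 semitones, exactly the major ninth.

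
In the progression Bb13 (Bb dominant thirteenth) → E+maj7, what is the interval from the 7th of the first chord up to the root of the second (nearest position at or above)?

augmented fifth

The 7th of Bb13 (Bb dominant thirteenth) is Ab; the root of E+maj7 is E.
Ab up to E is 8 semitones, a half step wider than a perfect fifth, so the interval is augmented.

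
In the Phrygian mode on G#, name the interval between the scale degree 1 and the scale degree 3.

minor third

The scale runs G# A B C# D# E F#.
That puts G# below B.
From G# to B: 3 semitones over a third = minor.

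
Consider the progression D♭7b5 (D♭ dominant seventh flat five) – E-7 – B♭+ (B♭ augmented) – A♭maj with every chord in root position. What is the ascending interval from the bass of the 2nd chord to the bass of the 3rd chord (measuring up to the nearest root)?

The roots are E and B♭.
5 letter names make it a fifth; at 6 semitones (a half step narrower than perfect) the quality is diminished.

d5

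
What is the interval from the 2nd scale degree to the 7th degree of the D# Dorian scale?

minor sixth

Spelling the D# Dorian scale: D# E# F# G# A# B# C#.
So we need the interval from E# up to C#.
E# up to C# is 8 semitones, a half step narrower than a major sixth, so the interval is minor.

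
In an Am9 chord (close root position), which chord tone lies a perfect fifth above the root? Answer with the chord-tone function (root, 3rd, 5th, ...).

5th

Spelling the chord: A, C, E, G, B.
The root is A. A perfect fifth above A is E.
E is the chord's 5th.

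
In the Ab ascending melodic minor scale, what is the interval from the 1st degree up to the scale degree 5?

Spelling the Ab ascending melodic minor scale: Ab Bb Cb Db Eb F G.
So we need the interval from Ab up to Eb.
Ab up to Eb spans 5 letter names and 7 semitones — a perfect fifth.

perfect fifth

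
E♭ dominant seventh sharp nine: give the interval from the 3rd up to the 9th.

The chord tones of E♭7#9 are E♭-G-B♭-D♭-F♯.
The 3rd is G and the 9th is F♯.
Counting 7 letters and 11 half steps from G gives a major seventh.

major seventh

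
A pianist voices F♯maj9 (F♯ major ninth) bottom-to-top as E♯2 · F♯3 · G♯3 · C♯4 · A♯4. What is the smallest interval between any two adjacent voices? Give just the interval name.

Adjacent intervals: E♯2→F♯3 = minor ninth; F♯3→G♯3 = major second; G♯3→C♯4 = perfect fourth; C♯4→A♯4 = major sixth.
The smallest is F♯3 to G♯3, a major second (2 semitones).

major 2nd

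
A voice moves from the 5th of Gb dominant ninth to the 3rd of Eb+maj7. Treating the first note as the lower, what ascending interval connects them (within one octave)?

augmented fourth

The 5th of Gb dominant ninth is Db; the 3rd of Eb+maj7 is G.
4 letter names make it a fourth; at 6 semitones (a half step wider than perfect) the quality is augmented.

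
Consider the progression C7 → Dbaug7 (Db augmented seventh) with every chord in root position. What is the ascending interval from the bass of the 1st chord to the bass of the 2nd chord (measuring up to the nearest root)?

The roots are C and Db.
C up to Db is 1 semitone, a half step narrower than a major second, so the interval is minor.

minor 2nd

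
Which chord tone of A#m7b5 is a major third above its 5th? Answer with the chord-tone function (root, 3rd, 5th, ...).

7th

A#ø7: A#-C#-E-G#.
The 5th is E. A major third above E is G#.
G# is the chord's 7th.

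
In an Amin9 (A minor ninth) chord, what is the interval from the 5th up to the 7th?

Spelling the chord: A, C, E, G, B.
So we need the interval from E up to G.
E up to G is 3 semitones, a half step narrower than a major third, so the interval is minor.

minor third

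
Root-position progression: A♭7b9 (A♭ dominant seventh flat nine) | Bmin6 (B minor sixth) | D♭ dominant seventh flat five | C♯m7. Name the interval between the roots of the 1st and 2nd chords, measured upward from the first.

The roots are A♭ and B.
A♭ up to B is 3 semitones, a half step wider than a major second, so the interval is augmented.

augmented 2nd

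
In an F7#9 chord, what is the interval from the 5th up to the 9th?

augmented fifth

The chord tones of F dominant seventh sharp nine are F A C Eb G#.
So we need the interval from C up to G#.
From C to G#: 8 semitones over a fifth = augmented.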